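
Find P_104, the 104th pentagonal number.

16172

The 104th pentagonal number is n(3n−1)/2 with n = 104.
104·(3·104 − 1)/2 = 104·311/2 = 16172.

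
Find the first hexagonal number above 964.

1035

Solve n(2n−1) > 964 for integer n.
The largest n with value ≤ 964 is 22 (since 946 ≤ 964 < 1035), so the first above is n = 23, value 1035.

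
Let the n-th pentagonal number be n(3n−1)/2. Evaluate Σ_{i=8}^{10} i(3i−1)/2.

Σ i(3i−1)/2 = (3Σi² − Σi) / 2 over i = 8..10.
Σi = 55 − 28 = 27 and Σi² = 385 − 140 = 245.
(3·245 − 1·27) / 2 = 708/2 = 354.

354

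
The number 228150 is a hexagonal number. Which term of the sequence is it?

338

Set n(2n−1) = 228150, giving 2n² − n − 228150 = 0.
The discriminant is 1 + 8·228150 = 1825201, and √1825201 = 1351.
So n = (1 + 1351) / 4 = 1352/4 = 338.
Check: 338·(2·338 − 1) = 228150. ✓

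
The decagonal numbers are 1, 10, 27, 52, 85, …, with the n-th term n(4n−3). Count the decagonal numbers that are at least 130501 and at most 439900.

152

The n-th decagonal number is n(4n−3).
Smallest index with value ≥ 130501: n = 181 (giving 130501).
Largest index with value ≤ 439900: n = 332 (giving 439900).
Indices 181 through 332: 152 terms.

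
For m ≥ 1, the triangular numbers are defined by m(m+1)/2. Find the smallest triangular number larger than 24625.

Solve n(n+1)/2 > 24625 for integer n.
The largest n with value ≤ 24625 is 221 (since 24531 ≤ 24625 < 24753), so the first above is n = 222, value 24753.

24753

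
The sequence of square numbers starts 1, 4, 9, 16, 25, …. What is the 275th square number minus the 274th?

n² − (n−1)² = 2n − 1, so 275² − 274² = 2·275 − 1 = 549.

549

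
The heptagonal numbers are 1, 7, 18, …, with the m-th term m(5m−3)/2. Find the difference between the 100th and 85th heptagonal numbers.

6915

100·(5·100 − 3)/2 = 24850 and 85·(5·85 − 3)/2 = 17935.
Difference: 24850 − 17935 = 6915.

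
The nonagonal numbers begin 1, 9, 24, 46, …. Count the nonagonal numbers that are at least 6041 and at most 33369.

The n-th nonagonal number is n(7n−5)/2.
Smallest index with value ≥ 6041: n = 42 (giving 6069).
Largest index with value ≤ 33369: n = 98 (giving 33369).
Indices 42 through 98: 57 terms.

57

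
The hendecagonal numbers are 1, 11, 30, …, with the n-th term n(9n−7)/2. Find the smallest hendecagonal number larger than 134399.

Solve n(9n−7)/2 > 134399 for integer n.
The largest n with value ≤ 134399 is 173 (since 134075 ≤ 134399 < 135633), so the first above is n = 174, value 135633.

135633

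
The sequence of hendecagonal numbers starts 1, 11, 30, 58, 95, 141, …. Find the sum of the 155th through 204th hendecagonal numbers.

7265000

Σ i(9i−7)/2 = (9Σi² − 7Σi) / 2 over i = 155..204.
Σi = 20910 − 11935 = 8975 and Σi² = 2850730 − 1229305 = 1621425.
(9·1621425 − 7·8975) / 2 = 14530000/2 = 7265000.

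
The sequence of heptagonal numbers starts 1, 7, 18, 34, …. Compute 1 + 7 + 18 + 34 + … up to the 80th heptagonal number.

Σ i(5i−3)/2 = (5Σi² − 3Σi) / 2 over i = 1..80.
Σi = 3240 and Σi² = 173880.
(5·173880 − 3·3240) / 2 = 859680/2 = 429840.

429840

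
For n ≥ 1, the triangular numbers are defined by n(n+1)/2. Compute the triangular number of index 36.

666

The 36th triangular number is n(n+1)/2 with n = 36.
36·37/2 = 1332/2 = 666.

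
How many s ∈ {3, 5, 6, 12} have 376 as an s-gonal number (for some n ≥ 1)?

1

s = 3: P(3, 26) = 351 and P(3, 27) = 378; 376 is not s-gonal.
s = 5: P(5, 16) = 376. ✓
s = 6: P(6, 13) = 325 and P(6, 14) = 378; 376 is not s-gonal.
s = 12: P(12, 9) = 369 and P(12, 10) = 460; 376 is not s-gonal.
Hits: s ∈ {5} → 1.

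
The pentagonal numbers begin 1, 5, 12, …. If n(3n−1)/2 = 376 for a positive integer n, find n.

Set n(3n−1)/2 = 376, giving 3n² − n − 752 = 0.
The discriminant is 1 + 24·376 = 9025, and √9025 = 95.
So n = (1 + 95) / 6 = 96/6 = 16.
Check: 16·(3·16 − 1)/2 = 376. ✓

16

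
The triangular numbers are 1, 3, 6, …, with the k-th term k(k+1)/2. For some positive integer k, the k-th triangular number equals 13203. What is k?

162

Set n(n+1)/2 = 13203, giving n² + n − 26406 = 0.
The discriminant is 1 + 8·13203 = 105625, and √105625 = 325.
So n = (-1 + 325) / 2 = 324/2 = 162.
Check: 162·163/2 = 13203. ✓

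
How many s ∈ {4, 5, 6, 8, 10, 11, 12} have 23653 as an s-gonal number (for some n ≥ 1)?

s = 4: P(4, 153) = 23409 and P(4, 154) = 23716; 23653 is not s-gonal.
s = 5: P(5, 125) = 23375 and P(5, 126) = 23751; 23653 is not s-gonal.
s = 6: P(6, 109) = 23653. ✓
s = 8: P(8, 89) = 23585 and P(8, 90) = 24120; 23653 is not s-gonal.
s = 10: P(10, 77) = 23485 and P(10, 78) = 24102; 23653 is not s-gonal.
s = 11: P(11, 72) = 23076 and P(11, 73) = 23725; 23653 is not s-gonal.
s = 12: P(12, 69) = 23529 and P(12, 70) = 24220; 23653 is not s-gonal.
Hits: s ∈ {6} → 1.

1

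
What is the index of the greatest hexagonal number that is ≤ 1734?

Solve n(2n−1) ≤ 1734 for integer n.
n = 29 gives 1653 ≤ 1734, while n = 30 gives 1770 > 1734; so the answer is index 29.

29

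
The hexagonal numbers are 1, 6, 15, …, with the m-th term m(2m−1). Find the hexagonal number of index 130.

The 130th hexagonal number is n(2n−1) with n = 130.
130·(2·130 − 1) = 130·259 = 33670.

33670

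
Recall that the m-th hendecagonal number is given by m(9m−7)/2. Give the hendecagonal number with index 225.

227025

The 225th hendecagonal number is n(9n−7)/2 with n = 225.
225·(9·225 − 7)/2 = 225·2018/2 = 225·1009 = 227025.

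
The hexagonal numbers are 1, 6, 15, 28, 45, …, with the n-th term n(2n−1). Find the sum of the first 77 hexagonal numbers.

Σ i(2i−1) = 2Σi² − Σi over i = 1..77.
Σi = 3003 and Σi² = 155155.
2·155155 − 1·3003 = 307307.

307307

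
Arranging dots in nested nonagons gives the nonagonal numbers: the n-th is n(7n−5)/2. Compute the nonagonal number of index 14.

The 14th nonagonal number is n(7n−5)/2 with n = 14.
14·(7·14 − 5)/2 = 14·93/2 = 651.

651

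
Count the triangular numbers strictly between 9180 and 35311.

130

The n-th triangular number is n(n+1)/2.
Smallest index with value > 9180: n = 136 (giving 9316).
Largest index with value < 35311: n = 265 (giving 35245).
Indices 136 through 265: 130 terms.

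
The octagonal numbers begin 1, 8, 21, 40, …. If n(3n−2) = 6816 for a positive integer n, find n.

48

Set n(3n−2) = 6816, giving 3n² − 2n − 6816 = 0.
The discriminant is 4 + 12·6816 = 81796, and √81796 = 286.
So n = (2 + 286) / 6 = 288/6 = 48.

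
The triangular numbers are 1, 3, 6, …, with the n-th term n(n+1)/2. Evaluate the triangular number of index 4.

The 4th triangular number is n(n+1)/2 with n = 4.
4·5/2 = 20/2 = 10.

10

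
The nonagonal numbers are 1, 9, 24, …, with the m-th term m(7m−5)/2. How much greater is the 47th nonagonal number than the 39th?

2388

47·(7·47 − 5)/2 = 7614 and 39·(7·39 − 5)/2 = 5226.
Difference: 7614 − 5226 = 2388.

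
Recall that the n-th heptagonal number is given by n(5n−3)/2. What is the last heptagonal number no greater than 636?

616

Solve n(5n−3)/2 ≤ 636 for integer n.
n = 16 gives 616 ≤ 636, while n = 17 gives 697 > 636; so the answer is 616.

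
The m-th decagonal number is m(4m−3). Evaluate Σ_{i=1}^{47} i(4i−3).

Σ i(4i−3) = 4Σi² − 3Σi over i = 1..47.
Σi = 1128 and Σi² = 35720.
4·35720 − 3·1128 = 139496.

139496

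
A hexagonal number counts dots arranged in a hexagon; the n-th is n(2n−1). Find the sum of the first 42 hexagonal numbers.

50267

Σ i(2i−1) = 2Σi² − Σi over i = 1..42.
Σi = 903 and Σi² = 25585.
2·25585 − 1·903 = 50267.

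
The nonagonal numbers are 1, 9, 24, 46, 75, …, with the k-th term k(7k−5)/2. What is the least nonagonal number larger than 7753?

7944

Solve n(7n−5)/2 > 7753 for integer n.
The largest n with value ≤ 7753 is 47 (since 7614 ≤ 7753 < 7944), so the first above is n = 48, value 7944.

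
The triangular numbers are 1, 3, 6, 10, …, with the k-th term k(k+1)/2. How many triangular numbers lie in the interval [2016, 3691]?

The n-th triangular number is n(n+1)/2.
Smallest index with value ≥ 2016: n = 63 (giving 2016).
Largest index with value ≤ 3691: n = 85 (giving 3655).
Indices 63 through 85: 23 terms.

23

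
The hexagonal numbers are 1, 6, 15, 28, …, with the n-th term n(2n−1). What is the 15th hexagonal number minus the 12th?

159

15·(2·15 − 1) = 435 and 12·(2·12 − 1) = 276.
Difference: 435 − 276 = 159.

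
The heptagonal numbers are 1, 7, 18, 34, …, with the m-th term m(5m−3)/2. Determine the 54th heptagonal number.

The 54th heptagonal number is n(5n−3)/2 with n = 54.
54·(5·54 − 3)/2 = 54·267/2 = 7209.

7209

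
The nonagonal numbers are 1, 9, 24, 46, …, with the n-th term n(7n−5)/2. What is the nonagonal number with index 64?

The 64th nonagonal number is n(7n−5)/2 with n = 64.
64·(7·64 − 5)/2 = 64·443/2 = 14176.

14176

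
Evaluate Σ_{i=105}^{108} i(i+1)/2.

22900

Σ i(i+1)/2 = (Σi² + Σi) / 2 over i = 105..108.
Σi = 5886 − 5460 = 426 and Σi² = 425754 − 380380 = 45374.
(1·45374 + 1·426) / 2 = 45800/2 = 22900.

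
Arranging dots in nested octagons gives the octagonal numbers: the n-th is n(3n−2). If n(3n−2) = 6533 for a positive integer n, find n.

47

Set n(3n−2) = 6533, giving 3n² − 2n − 6533 = 0.
The discriminant is 4 + 12·6533 = 78400, and √78400 = 280.
So n = (2 + 280) / 6 = 282/6 = 47.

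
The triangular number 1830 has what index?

60

Set n(n+1)/2 = 1830, giving n² + n − 3660 = 0.
The discriminant is 1 + 8·1830 = 14641, and √14641 = 121.
So n = (-1 + 121) / 2 = 120/2 = 60.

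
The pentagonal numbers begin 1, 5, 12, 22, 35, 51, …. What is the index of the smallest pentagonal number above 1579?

33

Solve n(3n−1)/2 > 1579 for integer n.
The largest n with value ≤ 1579 is 32 (since 1520 ≤ 1579 < 1617), so the first above is n = 33, value 1617.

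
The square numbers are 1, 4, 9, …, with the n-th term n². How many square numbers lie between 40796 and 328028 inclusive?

The n-th square number is n².
Smallest index with value ≥ 40796: n = 202 (giving 40804).
Largest index with value ≤ 328028: n = 572 (giving 327184).
Indices 202 through 572: 371 terms.

371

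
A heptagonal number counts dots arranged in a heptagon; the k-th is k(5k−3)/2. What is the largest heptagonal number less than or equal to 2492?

Solve n(5n−3)/2 ≤ 2492 for integer n.
n = 31 gives 2356 ≤ 2492, while n = 32 gives 2512 > 2492; so the answer is 2356.

2356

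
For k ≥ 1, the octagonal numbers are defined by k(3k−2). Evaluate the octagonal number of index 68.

13736

The 68th octagonal number is n(3n−2) with n = 68.
68·(3·68 − 2) = 68·202 = 13736.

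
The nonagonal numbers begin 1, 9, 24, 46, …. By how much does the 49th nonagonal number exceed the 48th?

Consecutive nonagonal numbers differ by 7n − 6: here 7·49 − 6 = 337.

337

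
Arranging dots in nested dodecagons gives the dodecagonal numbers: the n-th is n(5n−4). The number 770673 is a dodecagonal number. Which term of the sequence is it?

Set n(5n−4) = 770673, giving 5n² − 4n − 770673 = 0.
The discriminant is 16 + 20·770673 = 15413476, and √15413476 = 3926.
So n = (4 + 3926) / 10 = 3930/10 = 393.

393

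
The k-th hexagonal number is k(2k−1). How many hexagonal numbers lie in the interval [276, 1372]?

The n-th hexagonal number is n(2n−1).
Smallest index with value ≥ 276: n = 12 (giving 276).
Largest index with value ≤ 1372: n = 26 (giving 1326).
Indices 12 through 26: 15 terms.

15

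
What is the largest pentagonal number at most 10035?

9801

Solve n(3n−1)/2 ≤ 10035 for integer n.
n = 81 gives 9801 ≤ 10035, while n = 82 gives 10045 > 10035; so the answer is 9801.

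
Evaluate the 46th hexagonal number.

4186

The 46th hexagonal number is n(2n−1) with n = 46.
46·(2·46 − 1) = 46·91 = 4186.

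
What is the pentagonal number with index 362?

The 362nd pentagonal number is n(3n−1)/2 with n = 362.
362·(3·362 − 1)/2 = 362·1085/2 = 196385.

196385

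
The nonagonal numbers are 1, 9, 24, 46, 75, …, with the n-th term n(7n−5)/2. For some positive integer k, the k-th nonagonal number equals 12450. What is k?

Set n(7n−5)/2 = 12450, giving 7n² − 5n − 24900 = 0.
So n = (5 + 835) / 14 = 840/14 = 60.

60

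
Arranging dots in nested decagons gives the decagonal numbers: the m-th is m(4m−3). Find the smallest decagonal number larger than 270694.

271701

Solve n(4n−3) > 270694 for integer n.
The largest n with value ≤ 270694 is 260 (since 269620 ≤ 270694 < 271701), so the first above is n = 261, value 271701.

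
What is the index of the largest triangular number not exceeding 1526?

Solve n(n+1)/2 ≤ 1526 for integer n.
n = 54 gives 1485 ≤ 1526, while n = 55 gives 1540 > 1526; so the answer is index 54.

54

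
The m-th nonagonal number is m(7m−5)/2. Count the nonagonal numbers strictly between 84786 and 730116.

The n-th nonagonal number is n(7n−5)/2.
Smallest index with value > 84786: n = 157 (giving 85879).
Largest index with value < 730116: n = 457 (giving 729829).
Indices 157 through 457: 301 terms.

301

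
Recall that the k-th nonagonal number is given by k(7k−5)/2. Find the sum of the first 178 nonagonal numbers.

Σ i(7i−5)/2 = (7Σi² − 5Σi) / 2 over i = 1..178.
Σi = 15931 and Σi² = 1895789.
(7·1895789 − 5·15931) / 2 = 13190868/2 = 6595434.

6595434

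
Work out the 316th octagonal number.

298936

316·(3·316 − 2) = 316·946 = 298936.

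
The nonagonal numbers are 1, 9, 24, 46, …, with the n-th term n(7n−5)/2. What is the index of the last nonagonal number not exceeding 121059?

Solve n(7n−5)/2 ≤ 121059 for integer n.
n = 186 gives 120621 ≤ 121059, while n = 187 gives 121924 > 121059; so the answer is index 186.

186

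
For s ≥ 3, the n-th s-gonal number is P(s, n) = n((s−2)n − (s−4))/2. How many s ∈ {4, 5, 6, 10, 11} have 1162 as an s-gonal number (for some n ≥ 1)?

1

s = 4: P(4, 34) = 1156 and P(4, 35) = 1225; 1162 is not s-gonal.
s = 5: P(5, 28) = 1162. ✓
s = 6: P(6, 24) = 1128 and P(6, 25) = 1225; 1162 is not s-gonal.
s = 10: P(10, 17) = 1105 and P(10, 18) = 1242; 1162 is not s-gonal.
s = 11: P(11, 16) = 1096 and P(11, 17) = 1241; 1162 is not s-gonal.
Hits: s ∈ {5} → 1.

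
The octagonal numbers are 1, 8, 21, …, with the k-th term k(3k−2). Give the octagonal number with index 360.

388080

360·(3·360 − 2) = 360·1078 = 388080.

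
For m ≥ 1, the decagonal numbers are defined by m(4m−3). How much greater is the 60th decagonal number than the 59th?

Consecutive decagonal numbers differ by 8n − 7: here 8·60 − 7 = 473.

473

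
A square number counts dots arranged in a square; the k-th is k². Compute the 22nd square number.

484

22² = 484.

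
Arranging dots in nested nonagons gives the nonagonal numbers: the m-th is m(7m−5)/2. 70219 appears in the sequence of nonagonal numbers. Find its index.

142

Set n(7n−5)/2 = 70219, giving 7n² − 5n − 140438 = 0.
So n = (5 + 1983) / 14 = 1988/14 = 142.
Check: 142·(7·142 − 5)/2 = 70219. ✓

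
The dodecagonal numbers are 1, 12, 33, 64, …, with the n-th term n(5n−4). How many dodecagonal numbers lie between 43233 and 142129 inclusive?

76

The n-th dodecagonal number is n(5n−4).
Smallest index with value ≥ 43233: n = 94 (giving 43804).
Largest index with value ≤ 142129: n = 169 (giving 142129).
Indices 94 through 169: 76 terms.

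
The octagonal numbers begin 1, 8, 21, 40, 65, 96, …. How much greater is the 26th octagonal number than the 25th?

151

Consecutive octagonal numbers differ by 6n − 5: here 6·26 − 5 = 151.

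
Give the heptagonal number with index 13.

The 13th heptagonal number is n(5n−3)/2 with n = 13.
13·(5·13 − 3)/2 = 13·62/2 = 13·31 = 403.

403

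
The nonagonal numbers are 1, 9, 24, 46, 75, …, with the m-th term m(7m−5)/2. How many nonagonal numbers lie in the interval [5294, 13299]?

The n-th nonagonal number is n(7n−5)/2.
Smallest index with value ≥ 5294: n = 40 (giving 5500).
Largest index with value ≤ 13299: n = 62 (giving 13299).
Indices 40 through 62: 23 terms.

23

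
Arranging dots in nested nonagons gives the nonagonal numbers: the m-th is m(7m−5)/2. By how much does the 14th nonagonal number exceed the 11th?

255

14·(7·14 − 5)/2 = 651 and 11·(7·11 − 5)/2 = 396.
Difference: 651 − 396 = 255.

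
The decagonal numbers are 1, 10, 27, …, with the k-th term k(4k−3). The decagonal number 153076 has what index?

196

Set n(4n−3) = 153076, giving 4n² − 3n − 153076 = 0.
The discriminant is 9 + 16·153076 = 2449225, and √2449225 = 1565.
So n = (3 + 1565) / 8 = 1568/8 = 196.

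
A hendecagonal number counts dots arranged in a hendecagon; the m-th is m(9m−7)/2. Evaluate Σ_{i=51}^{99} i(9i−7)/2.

Σ i(9i−7)/2 = (9Σi² − 7Σi) / 2 over i = 51..99.
Σi = 4950 − 1275 = 3675 and Σi² = 328350 − 42925 = 285425.
(9·285425 − 7·3675) / 2 = 2543100/2 = 1271550.

1271550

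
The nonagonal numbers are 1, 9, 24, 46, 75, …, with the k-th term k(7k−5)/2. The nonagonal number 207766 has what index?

Set n(7n−5)/2 = 207766, giving 7n² − 5n − 415532 = 0.
So n = (5 + 3411) / 14 = 3416/14 = 244.

244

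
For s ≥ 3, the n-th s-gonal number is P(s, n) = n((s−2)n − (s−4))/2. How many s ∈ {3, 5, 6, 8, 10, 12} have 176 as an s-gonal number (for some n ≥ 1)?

s = 3: P(3, 18) = 171 and P(3, 19) = 190; 176 is not s-gonal.
s = 5: P(5, 11) = 176. ✓
s = 6: P(6, 9) = 153 and P(6, 10) = 190; 176 is not s-gonal.
s = 8: P(8, 8) = 176. ✓
s = 10: P(10, 7) = 175 and P(10, 8) = 232; 176 is not s-gonal.
s = 12: P(12, 6) = 156 and P(12, 7) = 217; 176 is not s-gonal.
Hits: s ∈ {5, 8} → 2.

2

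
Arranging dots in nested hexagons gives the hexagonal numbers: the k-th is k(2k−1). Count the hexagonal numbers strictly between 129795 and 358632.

168

The n-th hexagonal number is n(2n−1).
Smallest index with value > 129795: n = 256 (giving 130816).
Largest index with value < 358632: n = 423 (giving 357435).
Indices 256 through 423: 168 terms.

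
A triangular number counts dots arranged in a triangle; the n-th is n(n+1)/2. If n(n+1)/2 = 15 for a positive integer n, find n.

Set n(n+1)/2 = 15, giving n² + n − 30 = 0.
The discriminant is 1 + 8·15 = 121, and √121 = 11.
So n = (-1 + 11) / 2 = 10/2 = 5.

5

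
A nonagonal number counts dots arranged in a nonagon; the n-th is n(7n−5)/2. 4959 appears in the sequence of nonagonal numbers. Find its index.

Set n(7n−5)/2 = 4959, giving 7n² − 5n − 9918 = 0.
The discriminant is 25 + 56·4959 = 277729, and √277729 = 527.
So n = (5 + 527) / 14 = 532/14 = 38.
Check: 38·(7·38 − 5)/2 = 4959. ✓

38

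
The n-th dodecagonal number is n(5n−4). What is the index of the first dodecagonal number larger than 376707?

Solve n(5n−4) > 376707 for integer n.
The largest n with value ≤ 376707 is 274 (since 374284 ≤ 376707 < 377025), so the first above is n = 275, value 377025.

275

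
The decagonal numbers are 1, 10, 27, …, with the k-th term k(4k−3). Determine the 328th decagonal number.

429352

328·(4·328 − 3) = 328·1309 = 429352.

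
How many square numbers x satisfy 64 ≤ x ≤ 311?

10

The n-th square number is n².
Smallest index with value ≥ 64: n = 8 (giving 64).
Largest index with value ≤ 311: n = 17 (giving 289).
Indices 8 through 17: 10 terms.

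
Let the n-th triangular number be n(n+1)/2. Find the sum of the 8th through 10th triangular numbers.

136

Σ i(i+1)/2 = (Σi² + Σi) / 2 over i = 8..10.
Σi = 55 − 28 = 27 and Σi² = 385 − 140 = 245.
(1·245 + 1·27) / 2 = 272/2 = 136.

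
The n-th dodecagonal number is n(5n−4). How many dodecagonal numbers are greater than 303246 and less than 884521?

174

The n-th dodecagonal number is n(5n−4).
Smallest index with value > 303246: n = 247 (giving 304057).
Largest index with value < 884521: n = 420 (giving 880320).
Indices 247 through 420: 174 terms.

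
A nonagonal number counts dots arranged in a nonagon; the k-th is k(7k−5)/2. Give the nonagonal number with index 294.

301791

The 294th nonagonal number is n(7n−5)/2 with n = 294.
294·(7·294 − 5)/2 = 294·2053/2 = 301791.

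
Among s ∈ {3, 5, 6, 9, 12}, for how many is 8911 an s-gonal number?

2

s = 3: P(3, 133) = 8911. ✓
s = 5: P(5, 77) = 8855 and P(5, 78) = 9087; 8911 is not s-gonal.
s = 6: P(6, 67) = 8911. ✓
s = 9: P(9, 50) = 8625 and P(9, 51) = 8976; 8911 is not s-gonal.
s = 12: P(12, 42) = 8652 and P(12, 43) = 9073; 8911 is not s-gonal.
Hits: s ∈ {3, 6} → 2.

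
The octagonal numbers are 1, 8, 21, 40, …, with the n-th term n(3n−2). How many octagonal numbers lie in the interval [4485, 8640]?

16

The n-th octagonal number is n(3n−2).
Smallest index with value ≥ 4485: n = 39 (giving 4485).
Largest index with value ≤ 8640: n = 54 (giving 8640).
Indices 39 through 54: 16 terms.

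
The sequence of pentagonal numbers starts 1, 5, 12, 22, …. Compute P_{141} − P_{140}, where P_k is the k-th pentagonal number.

Consecutive pentagonal numbers differ by 3n − 2: here 3·141 − 2 = 421.

421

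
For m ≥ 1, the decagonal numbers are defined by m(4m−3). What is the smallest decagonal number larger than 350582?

Solve n(4n−3) > 350582 for integer n.
The largest n with value ≤ 350582 is 296 (since 349576 ≤ 350582 < 351945), so the first above is n = 297, value 351945.

351945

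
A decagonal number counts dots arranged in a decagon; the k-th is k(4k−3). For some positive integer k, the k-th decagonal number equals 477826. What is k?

346

Set n(4n−3) = 477826, giving 4n² − 3n − 477826 = 0.
The discriminant is 9 + 16·477826 = 7645225, and √7645225 = 2765.
So n = (3 + 2765) / 8 = 2768/8 = 346.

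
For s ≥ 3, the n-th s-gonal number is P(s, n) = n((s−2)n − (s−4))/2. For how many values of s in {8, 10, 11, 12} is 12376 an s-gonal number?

1

s = 8: P(8, 64) = 12160 and P(8, 65) = 12545; 12376 is not s-gonal.
s = 10: P(10, 56) = 12376. ✓
s = 11: P(11, 52) = 11986 and P(11, 53) = 12455; 12376 is not s-gonal.
s = 12: P(12, 50) = 12300 and P(12, 51) = 12801; 12376 is not s-gonal.
Hits: s ∈ {10} → 1.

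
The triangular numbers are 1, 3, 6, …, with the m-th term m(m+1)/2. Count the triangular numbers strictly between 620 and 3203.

45

The n-th triangular number is n(n+1)/2.
Smallest index with value > 620: n = 35 (giving 630).
Largest index with value < 3203: n = 79 (giving 3160).
Indices 35 through 79: 45 terms.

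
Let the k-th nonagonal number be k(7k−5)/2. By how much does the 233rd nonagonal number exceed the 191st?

62223

233·(7·233 − 5)/2 = 189429 and 191·(7·191 − 5)/2 = 127206.
Difference: 189429 − 127206 = 62223.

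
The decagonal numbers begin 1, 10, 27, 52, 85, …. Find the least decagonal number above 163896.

Solve n(4n−3) > 163896 for integer n.
The largest n with value ≤ 163896 is 202 (since 162610 ≤ 163896 < 164227), so the first above is n = 203, value 164227.

164227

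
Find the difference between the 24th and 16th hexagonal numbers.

24·(2·24 − 1) = 1128 and 16·(2·16 − 1) = 496.
Difference: 1128 − 496 = 632.

632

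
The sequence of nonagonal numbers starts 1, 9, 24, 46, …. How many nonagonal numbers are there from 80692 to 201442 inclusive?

88

The n-th nonagonal number is n(7n−5)/2.
Smallest index with value ≥ 80692: n = 153 (giving 81549).
Largest index with value ≤ 201442: n = 240 (giving 201000).
Indices 153 through 240: 88 terms.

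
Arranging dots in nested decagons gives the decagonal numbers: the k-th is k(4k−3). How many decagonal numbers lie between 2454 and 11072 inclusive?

The n-th decagonal number is n(4n−3).
Smallest index with value ≥ 2454: n = 26 (giving 2626).
Largest index with value ≤ 11072: n = 52 (giving 10660).
Indices 26 through 52: 27 terms.

27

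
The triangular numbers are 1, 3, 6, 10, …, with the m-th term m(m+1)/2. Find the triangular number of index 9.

The 9th triangular number is n(n+1)/2 with n = 9.
9·10/2 = 90/2 = 45.

45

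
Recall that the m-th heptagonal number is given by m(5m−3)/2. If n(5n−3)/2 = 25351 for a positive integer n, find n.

101

Set n(5n−3)/2 = 25351, giving 5n² − 3n − 50702 = 0.
The discriminant is 9 + 40·25351 = 1014049, and √1014049 = 1007.
So n = (3 + 1007) / 10 = 1010/10 = 101.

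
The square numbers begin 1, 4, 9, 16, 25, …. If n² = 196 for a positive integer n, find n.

We need n² = 196, so n = √196 = 14.

14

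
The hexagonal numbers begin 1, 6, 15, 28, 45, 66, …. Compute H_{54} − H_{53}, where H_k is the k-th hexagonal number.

Consecutive hexagonal numbers differ by 4n − 3: here 4·54 − 3 = 213.

213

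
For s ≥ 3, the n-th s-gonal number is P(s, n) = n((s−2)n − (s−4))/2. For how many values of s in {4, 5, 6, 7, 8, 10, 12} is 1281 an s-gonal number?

s = 4: P(4, 35) = 1225 and P(4, 36) = 1296; 1281 is not s-gonal.
s = 5: P(5, 29) = 1247 and P(5, 30) = 1335; 1281 is not s-gonal.
s = 6: P(6, 25) = 1225 and P(6, 26) = 1326; 1281 is not s-gonal.
s = 7: P(7, 22) = 1177 and P(7, 23) = 1288; 1281 is not s-gonal.
s = 8: P(8, 21) = 1281. ✓
s = 10: P(10, 18) = 1242 and P(10, 19) = 1387; 1281 is not s-gonal.
s = 12: P(12, 16) = 1216 and P(12, 17) = 1377; 1281 is not s-gonal.
Hits: s ∈ {8} → 1.

1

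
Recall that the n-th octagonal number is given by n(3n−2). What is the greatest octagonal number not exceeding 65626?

65416

Solve n(3n−2) ≤ 65626 for integer n.
n = 148 gives 65416 ≤ 65626, while n = 149 gives 66305 > 65626; so the answer is 65416.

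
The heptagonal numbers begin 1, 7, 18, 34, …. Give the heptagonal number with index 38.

The 38th heptagonal number is n(5n−3)/2 with n = 38.
38·(5·38 − 3)/2 = 38·187/2 = 3553.

3553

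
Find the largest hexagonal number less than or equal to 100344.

Solve n(2n−1) ≤ 100344 for integer n.
n = 224 gives 100128 ≤ 100344, while n = 225 gives 101025 > 100344; so the answer is 100128.

100128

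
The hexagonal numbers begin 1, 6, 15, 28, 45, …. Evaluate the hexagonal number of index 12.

276

The 12th hexagonal number is n(2n−1) with n = 12.
12·(2·12 − 1) = 12·23 = 276.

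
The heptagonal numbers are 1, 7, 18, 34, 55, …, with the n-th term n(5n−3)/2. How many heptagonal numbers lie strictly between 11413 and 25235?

The n-th heptagonal number is n(5n−3)/2.
Smallest index with value > 11413: n = 68 (giving 11458).
Largest index with value < 25235: n = 100 (giving 24850).
Indices 68 through 100: 33 terms.

33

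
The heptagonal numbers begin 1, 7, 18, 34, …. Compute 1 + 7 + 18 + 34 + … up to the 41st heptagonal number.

Σ i(5i−3)/2 = (5Σi² − 3Σi) / 2 over i = 1..41.
Σi = 861 and Σi² = 23821.
(5·23821 − 3·861) / 2 = 116522/2 = 58261.

58261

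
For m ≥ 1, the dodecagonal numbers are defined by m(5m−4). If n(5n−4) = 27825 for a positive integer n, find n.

Set n(5n−4) = 27825, giving 5n² − 4n − 27825 = 0.
The discriminant is 16 + 20·27825 = 556516, and √556516 = 746.
So n = (4 + 746) / 10 = 750/10 = 75.
Check: 75·(5·75 − 4) = 27825. ✓

75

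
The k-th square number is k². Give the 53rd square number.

The 53rd square number is n² with n = 53.
53² = 2809.

2809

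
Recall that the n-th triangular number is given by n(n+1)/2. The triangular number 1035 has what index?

45

Set n(n+1)/2 = 1035, giving n² + n − 2070 = 0.
The discriminant is 1 + 8·1035 = 8281, and √8281 = 91.
So n = (-1 + 91) / 2 = 90/2 = 45.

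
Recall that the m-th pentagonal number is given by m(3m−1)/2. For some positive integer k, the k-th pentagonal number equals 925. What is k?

25

Set n(3n−1)/2 = 925, giving 3n² − n − 1850 = 0.
The discriminant is 1 + 24·925 = 22201, and √22201 = 149.
So n = (1 + 149) / 6 = 150/6 = 25.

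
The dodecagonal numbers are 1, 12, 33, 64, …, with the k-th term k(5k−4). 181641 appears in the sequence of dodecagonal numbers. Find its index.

Set n(5n−4) = 181641, giving 5n² − 4n − 181641 = 0.
The discriminant is 16 + 20·181641 = 3632836, and √3632836 = 1906.
So n = (4 + 1906) / 10 = 1910/10 = 191.
Check: 191·(5·191 − 4) = 181641. ✓

191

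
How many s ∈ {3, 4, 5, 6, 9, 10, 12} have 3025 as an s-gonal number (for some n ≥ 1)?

2

s = 3: P(3, 77) = 3003 and P(3, 78) = 3081; 3025 is not s-gonal.
s = 4: P(4, 55) = 3025. ✓
s = 5: P(5, 45) = 3015 and P(5, 46) = 3151; 3025 is not s-gonal.
s = 6: P(6, 39) = 3003 and P(6, 40) = 3160; 3025 is not s-gonal.
s = 9: P(9, 29) = 2871 and P(9, 30) = 3075; 3025 is not s-gonal.
s = 10: P(10, 27) = 2835 and P(10, 28) = 3052; 3025 is not s-gonal.
s = 12: P(12, 25) = 3025. ✓
Hits: s ∈ {4, 12} → 2.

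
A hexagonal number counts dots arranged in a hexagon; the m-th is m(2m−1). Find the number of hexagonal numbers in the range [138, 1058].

The n-th hexagonal number is n(2n−1).
Smallest index with value ≥ 138: n = 9 (giving 153).
Largest index with value ≤ 1058: n = 23 (giving 1035).
Indices 9 through 23: 15 terms.

15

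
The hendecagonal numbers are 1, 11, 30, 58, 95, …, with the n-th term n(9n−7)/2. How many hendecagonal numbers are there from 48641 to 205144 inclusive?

The n-th hendecagonal number is n(9n−7)/2.
Smallest index with value ≥ 48641: n = 105 (giving 49245).
Largest index with value ≤ 205144: n = 213 (giving 203415).
Indices 105 through 213: 109 terms.

109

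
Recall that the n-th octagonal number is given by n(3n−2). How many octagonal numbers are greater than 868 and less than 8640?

The n-th octagonal number is n(3n−2).
Smallest index with value > 868: n = 18 (giving 936).
Largest index with value < 8640: n = 53 (giving 8321).
Indices 18 through 53: 36 terms.

36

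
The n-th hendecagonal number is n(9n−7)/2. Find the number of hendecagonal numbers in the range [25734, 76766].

55

The n-th hendecagonal number is n(9n−7)/2.
Smallest index with value ≥ 25734: n = 77 (giving 26411).
Largest index with value ≤ 76766: n = 131 (giving 76766).
Indices 77 through 131: 55 terms.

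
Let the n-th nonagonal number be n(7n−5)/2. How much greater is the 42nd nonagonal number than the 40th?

42·(7·42 − 5)/2 = 6069 and 40·(7·40 − 5)/2 = 5500.
Difference: 6069 − 5500 = 569.

569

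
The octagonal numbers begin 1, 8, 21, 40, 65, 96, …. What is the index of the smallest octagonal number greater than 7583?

51

Solve n(3n−2) > 7583 for integer n.
The largest n with value ≤ 7583 is 50 (since 7400 ≤ 7583 < 7701), so the first above is n = 51, value 7701.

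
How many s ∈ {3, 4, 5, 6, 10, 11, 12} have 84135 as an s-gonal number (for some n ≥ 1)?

1

s = 3: P(3, 409) = 83845 and P(3, 410) = 84255; 84135 is not s-gonal.
s = 4: P(4, 290) = 84100 and P(4, 291) = 84681; 84135 is not s-gonal.
s = 5: P(5, 237) = 84135. ✓
s = 6: P(6, 205) = 83845 and P(6, 206) = 84666; 84135 is not s-gonal.
s = 10: P(10, 145) = 83665 and P(10, 146) = 84826; 84135 is not s-gonal.
s = 11: P(11, 137) = 83981 and P(11, 138) = 85215; 84135 is not s-gonal.
s = 12: P(12, 130) = 83980 and P(12, 131) = 85281; 84135 is not s-gonal.
Hits: s ∈ {5} → 1.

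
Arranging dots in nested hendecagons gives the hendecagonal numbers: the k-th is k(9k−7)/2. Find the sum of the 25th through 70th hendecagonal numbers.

Σ i(9i−7)/2 = (9Σi² − 7Σi) / 2 over i = 25..70.
Σi = 2485 − 300 = 2185 and Σi² = 116795 − 4900 = 111895.
(9·111895 − 7·2185) / 2 = 991760/2 = 495880.

495880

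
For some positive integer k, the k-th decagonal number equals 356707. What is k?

Set n(4n−3) = 356707, giving 4n² − 3n − 356707 = 0.
The discriminant is 9 + 16·356707 = 5707321, and √5707321 = 2389.
So n = (3 + 2389) / 8 = 2392/8 = 299.

299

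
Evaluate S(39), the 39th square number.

The 39th square number is n² with n = 39.
39² = 1521.

1521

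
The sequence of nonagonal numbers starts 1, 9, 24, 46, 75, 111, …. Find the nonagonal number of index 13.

13·(7·13 − 5)/2 = 13·86/2 = 13·43 = 559.

559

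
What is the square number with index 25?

The 25th square number is n² with n = 25.
25² = 625.

625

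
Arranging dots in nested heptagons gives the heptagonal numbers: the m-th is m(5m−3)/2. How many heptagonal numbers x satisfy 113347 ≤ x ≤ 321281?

The n-th heptagonal number is n(5n−3)/2.
Smallest index with value ≥ 113347: n = 214 (giving 114169).
Largest index with value ≤ 321281: n = 358 (giving 319873).
Indices 214 through 358: 145 terms.

145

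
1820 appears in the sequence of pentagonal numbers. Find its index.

35

Set n(3n−1)/2 = 1820, giving 3n² − n − 3640 = 0.
The discriminant is 1 + 24·1820 = 43681, and √43681 = 209.
So n = (1 + 209) / 6 = 210/6 = 35.
Check: 35·(3·35 − 1)/2 = 1820. ✓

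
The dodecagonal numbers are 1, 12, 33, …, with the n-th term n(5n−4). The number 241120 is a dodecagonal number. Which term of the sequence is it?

Set n(5n−4) = 241120, giving 5n² − 4n − 241120 = 0.
The discriminant is 16 + 20·241120 = 4822416, and √4822416 = 2196.
So n = (4 + 2196) / 10 = 2200/10 = 220.

220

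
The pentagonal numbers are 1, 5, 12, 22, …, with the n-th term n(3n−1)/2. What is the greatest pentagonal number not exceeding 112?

Solve n(3n−1)/2 ≤ 112 for integer n.
n = 8 gives 92 ≤ 112, while n = 9 gives 117 > 112; so the answer is 92.

92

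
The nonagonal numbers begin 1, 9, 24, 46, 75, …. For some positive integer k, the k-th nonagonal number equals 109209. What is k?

177

Set n(7n−5)/2 = 109209, giving 7n² − 5n − 218418 = 0.
The discriminant is 25 + 56·109209 = 6115729, and √6115729 = 2473.
So n = (5 + 2473) / 14 = 2478/14 = 177.
Check: 177·(7·177 − 5)/2 = 109209. ✓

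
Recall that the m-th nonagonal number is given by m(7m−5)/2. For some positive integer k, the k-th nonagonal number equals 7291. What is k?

46

Set n(7n−5)/2 = 7291, giving 7n² − 5n − 14582 = 0.
The discriminant is 25 + 56·7291 = 408321, and √408321 = 639.
So n = (5 + 639) / 14 = 644/14 = 46.
Check: 46·(7·46 − 5)/2 = 7291. ✓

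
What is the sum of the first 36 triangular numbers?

Σ i(i+1)/2 = (Σi² + Σi) / 2 over i = 1..36.
Σi = 666 and Σi² = 16206.
(1·16206 + 1·666) / 2 = 16872/2 = 8436.

8436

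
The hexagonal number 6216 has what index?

56

Set n(2n−1) = 6216, giving 2n² − n − 6216 = 0.
So n = (1 + 223) / 4 = 224/4 = 56.
Check: 56·(2·56 − 1) = 6216. ✓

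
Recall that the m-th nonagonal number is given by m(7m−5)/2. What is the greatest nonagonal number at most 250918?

250714

Solve n(7n−5)/2 ≤ 250918 for integer n.
n = 268 gives 250714 ≤ 250918, while n = 269 gives 252591 > 250918; so the answer is 250714.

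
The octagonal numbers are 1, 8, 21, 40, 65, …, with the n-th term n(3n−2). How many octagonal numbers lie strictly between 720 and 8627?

38

The n-th octagonal number is n(3n−2).
Smallest index with value > 720: n = 16 (giving 736).
Largest index with value < 8627: n = 53 (giving 8321).
Indices 16 through 53: 38 terms.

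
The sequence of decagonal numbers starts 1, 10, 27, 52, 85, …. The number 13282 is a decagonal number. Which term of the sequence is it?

58

Set n(4n−3) = 13282, giving 4n² − 3n − 13282 = 0.
The discriminant is 9 + 16·13282 = 212521, and √212521 = 461.
So n = (3 + 461) / 8 = 464/8 = 58.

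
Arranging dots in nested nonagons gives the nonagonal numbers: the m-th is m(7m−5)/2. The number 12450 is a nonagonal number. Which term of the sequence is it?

60

Set n(7n−5)/2 = 12450, giving 7n² − 5n − 24900 = 0.
The discriminant is 25 + 56·12450 = 697225, and √697225 = 835.
So n = (5 + 835) / 14 = 840/14 = 60.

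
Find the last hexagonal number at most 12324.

12090

Solve n(2n−1) ≤ 12324 for integer n.
n = 78 gives 12090 ≤ 12324, while n = 79 gives 12403 > 12324; so the answer is 12090.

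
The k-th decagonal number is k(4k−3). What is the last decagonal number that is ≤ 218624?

Solve n(4n−3) ≤ 218624 for integer n.
n = 234 gives 218322 ≤ 218624, while n = 235 gives 220195 > 218624; so the answer is 218322.

218322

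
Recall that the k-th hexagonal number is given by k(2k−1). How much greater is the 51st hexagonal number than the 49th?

51·(2·51 − 1) = 5151 and 49·(2·49 − 1) = 4753.
Difference: 5151 − 4753 = 398.

398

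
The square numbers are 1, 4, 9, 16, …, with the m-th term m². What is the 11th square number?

121

The 11th square number is n² with n = 11.
11² = 121.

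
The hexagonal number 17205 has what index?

Set n(2n−1) = 17205, giving 2n² − n − 17205 = 0.
The discriminant is 1 + 8·17205 = 137641, and √137641 = 371.
So n = (1 + 371) / 4 = 372/4 = 93.
Check: 93·(2·93 − 1) = 17205. ✓

93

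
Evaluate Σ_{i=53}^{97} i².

260715

Σ_{i=53}^{97} i² = 308945 − 48230 = 260715.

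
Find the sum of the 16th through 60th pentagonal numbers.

Σ i(3i−1)/2 = (3Σi² − Σi) / 2 over i = 16..60.
Σi = 1830 − 120 = 1710 and Σi² = 73810 − 1240 = 72570.
(3·72570 − 1·1710) / 2 = 216000/2 = 108000.

108000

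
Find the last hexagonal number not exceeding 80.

66

Solve n(2n−1) ≤ 80 for integer n.
n = 6 gives 66 ≤ 80, while n = 7 gives 91 > 80; so the answer is 66.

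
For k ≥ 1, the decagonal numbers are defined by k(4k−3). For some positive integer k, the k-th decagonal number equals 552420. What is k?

Set n(4n−3) = 552420, giving 4n² − 3n − 552420 = 0.
So n = (3 + 2973) / 8 = 2976/8 = 372.

372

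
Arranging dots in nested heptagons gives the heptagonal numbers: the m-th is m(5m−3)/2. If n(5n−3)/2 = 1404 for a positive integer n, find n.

Set n(5n−3)/2 = 1404, giving 5n² − 3n − 2808 = 0.
So n = (3 + 237) / 10 = 240/10 = 24.
Check: 24·(5·24 − 3)/2 = 1404. ✓

24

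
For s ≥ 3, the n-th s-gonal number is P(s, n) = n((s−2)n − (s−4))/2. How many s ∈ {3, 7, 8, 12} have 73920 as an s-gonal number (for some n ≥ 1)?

s = 3: P(3, 384) = 73920. ✓
s = 7: P(7, 172) = 73702 and P(7, 173) = 74563; 73920 is not s-gonal.
s = 8: P(8, 157) = 73633 and P(8, 158) = 74576; 73920 is not s-gonal.
s = 12: P(12, 121) = 72721 and P(12, 122) = 73932; 73920 is not s-gonal.
Hits: s ∈ {3} → 1.

1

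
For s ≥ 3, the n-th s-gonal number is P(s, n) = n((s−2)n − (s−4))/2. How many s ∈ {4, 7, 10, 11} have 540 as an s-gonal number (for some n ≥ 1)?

2

s = 4: P(4, 23) = 529 and P(4, 24) = 576; 540 is not s-gonal.
s = 7: P(7, 15) = 540. ✓
s = 10: P(10, 12) = 540. ✓
s = 11: P(11, 11) = 506 and P(11, 12) = 606; 540 is not s-gonal.
Hits: s ∈ {7, 10} → 2.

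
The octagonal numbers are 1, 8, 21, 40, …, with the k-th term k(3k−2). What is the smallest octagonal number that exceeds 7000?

Solve n(3n−2) > 7000 for integer n.
The largest n with value ≤ 7000 is 48 (since 6816 ≤ 7000 < 7105), so the first above is n = 49, value 7105.

7105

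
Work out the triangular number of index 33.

33·34/2 = 1122/2 = 561.

561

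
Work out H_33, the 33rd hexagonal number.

33·(2·33 − 1) = 33·65 = 2145.

2145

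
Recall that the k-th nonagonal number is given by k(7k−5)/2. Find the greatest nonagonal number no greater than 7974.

Solve n(7n−5)/2 ≤ 7974 for integer n.
n = 48 gives 7944 ≤ 7974, while n = 49 gives 8281 > 7974; so the answer is 7944.

7944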